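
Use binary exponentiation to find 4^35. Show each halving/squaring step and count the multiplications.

Computing 4^35 by squaring (build up from 4^1; each line after the first costs one multiplication):

4^1 = 4
4^2 = (4^1)^2 = 4^2 = 16
4^4 = (4^2)^2 = 16^2 = 256
4^8 = (4^4)^2 = 256^2 = 65536
4^16 = (4^8)^2 = 65536^2 = 4294967296
4^17 = 4 * 4^16 = 4 * 4294967296 = 17179869184
4^34 = (4^17)^2 = 17179869184^2 = 295147905179352825856
4^35 = 4 * 4^34 = 4 * 295147905179352825856 = 1180591620717411303424

Result: 1180591620717411303424
Multiplications needed: 7 (7 lines after 4^1)

4^35 = 1180591620717411303424. Using exponentiation by squaring, this requires 7 multiplications. The key idea: if the exponent is even, square the half-power; if odd, multiply by the base once.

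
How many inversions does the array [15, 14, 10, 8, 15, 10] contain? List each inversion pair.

Finding inversions in [15, 14, 10, 8, 15, 10]:

(0, 1): arr[0]=15 > arr[1]=14
(0, 2): arr[0]=15 > arr[2]=10
(0, 3): arr[0]=15 > arr[3]=8
(0, 5): arr[0]=15 > arr[5]=10
(1, 2): arr[1]=14 > arr[2]=10
(1, 3): arr[1]=14 > arr[3]=8
(1, 5): arr[1]=14 > arr[5]=10
(2, 3): arr[2]=10 > arr[3]=8
(4, 5): arr[4]=15 > arr[5]=10

Total inversions: 9

The array has 9 inversion(s): (0,1), (0,2), (0,3), (0,5), (1,2), (1,3), (1,5), (2,3), (4,5). Each pair (i,j) satisfies i < j and arr[i] > arr[j].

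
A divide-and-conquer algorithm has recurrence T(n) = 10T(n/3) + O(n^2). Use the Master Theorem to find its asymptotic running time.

Master Theorem for T(n) = 10T(n/3) + O(n^2):

a = 10, b = 3, c = 2
log_b(a) = log_3(10) = 2.0959

Case 1: c = 2 < log_3(10) = 2.0959
T(n) = O(n^(log_3 10))

For T(n) = 10T(n/3) + O(n^2): log_3(10) = 2.0959. This is Case 1 of the Master Theorem (c < log_b(a), work dominated by leaves), giving O(n^(log_3 10)).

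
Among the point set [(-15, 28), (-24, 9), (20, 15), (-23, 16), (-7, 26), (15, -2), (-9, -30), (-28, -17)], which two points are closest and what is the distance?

Computing all pairwise distances among 8 points:

d((-15, 28), (-24, 9)) = 21.0238
d((-15, 28), (20, 15)) = 37.3363
d((-15, 28), (-23, 16)) = 14.4222
d((-15, 28), (-7, 26)) = 8.2462
d((-15, 28), (15, -2)) = 42.4264
d((-15, 28), (-9, -30)) = 58.3095
d((-15, 28), (-28, -17)) = 46.8402
d((-24, 9), (20, 15)) = 44.4072
d((-24, 9), (-23, 16)) = 7.0711 <-- minimum
d((-24, 9), (-7, 26)) = 24.0416
d((-24, 9), (15, -2)) = 40.5216
d((-24, 9), (-9, -30)) = 41.7852
d((-24, 9), (-28, -17)) = 26.3059
d((20, 15), (-23, 16)) = 43.0116
d((20, 15), (-7, 26)) = 29.1548
d((20, 15), (15, -2)) = 17.72
d((20, 15), (-9, -30)) = 53.535
d((20, 15), (-28, -17)) = 57.6888
d((-23, 16), (-7, 26)) = 18.868
d((-23, 16), (15, -2)) = 42.0476
d((-23, 16), (-9, -30)) = 48.0833
d((-23, 16), (-28, -17)) = 33.3766
d((-7, 26), (15, -2)) = 35.609
d((-7, 26), (-9, -30)) = 56.0357
d((-7, 26), (-28, -17)) = 47.8539
d((15, -2), (-9, -30)) = 36.8782
d((15, -2), (-28, -17)) = 45.5412
d((-9, -30), (-28, -17)) = 23.0217

Closest pair: (-24, 9) and (-23, 16) with distance 7.0711

The closest pair is (-24, 9) and (-23, 16) with Euclidean distance 7.0711. For 8 points, brute-force pairwise comparison is shown above. For large n, the divide-and-conquer algorithm (sort by x, recurse on halves, check the dividing strip) achieves O(n log n).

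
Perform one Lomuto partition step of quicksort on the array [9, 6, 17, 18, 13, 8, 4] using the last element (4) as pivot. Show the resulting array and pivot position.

Lomuto partition with pivot = 4:

Initial array: [9, 6, 17, 18, 13, 8, 4]

arr[0]=9 > 4: no swap
arr[1]=6 > 4: no swap
arr[2]=17 > 4: no swap
arr[3]=18 > 4: no swap
arr[4]=13 > 4: no swap
arr[5]=8 > 4: no swap

Place pivot at position 0: [4, 6, 17, 18, 13, 8, 9]
Pivot position: 0

After partitioning with pivot 4, the array becomes [4, 6, 17, 18, 13, 8, 9]. The pivot is placed at index 0. All elements to the left of the pivot are <= 4, and all elements to the right are > 4.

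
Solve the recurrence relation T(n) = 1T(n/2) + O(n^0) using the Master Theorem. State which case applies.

Master Theorem for T(n) = 1T(n/2) + O(n^0):

a = 1, b = 2, c = 0
log_b(a) = log_2(1) = 0.0000

Case 2: c = 0 = log_2(1) = 0.0000
T(n) = O(n^0 log n) = O(log n)

For T(n) = 1T(n/2) + O(n^0): log_2(1) = 0.0000. This is Case 2 of the Master Theorem (c = log_b(a), equal work at all levels), giving O(log n).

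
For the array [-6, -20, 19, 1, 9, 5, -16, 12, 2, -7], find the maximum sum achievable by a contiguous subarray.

Using Kadane's algorithm on [-6, -20, 19, 1, 9, 5, -16, 12, 2, -7]:

Scanning through the array:
Position 1 (value -20): max_ending_here = -20, max_so_far = -6
Position 2 (value 19): max_ending_here = 19, max_so_far = 19
Position 3 (value 1): max_ending_here = 20, max_so_far = 20
Position 4 (value 9): max_ending_here = 29, max_so_far = 29
Position 5 (value 5): max_ending_here = 34, max_so_far = 34
Position 6 (value -16): max_ending_here = 18, max_so_far = 34
Position 7 (value 12): max_ending_here = 30, max_so_far = 34
Position 8 (value 2): max_ending_here = 32, max_so_far = 34
Position 9 (value -7): max_ending_here = 25, max_so_far = 34

Maximum subarray: [19, 1, 9, 5]
Maximum sum: 34

The maximum subarray is [19, 1, 9, 5] with sum 34. This subarray runs from index 2 to index 5.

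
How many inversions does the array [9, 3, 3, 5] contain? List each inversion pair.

Finding inversions in [9, 3, 3, 5]:

(0, 1): arr[0]=9 > arr[1]=3
(0, 2): arr[0]=9 > arr[2]=3
(0, 3): arr[0]=9 > arr[3]=5

Total inversions: 3

The array has 3 inversion(s): (0,1), (0,2), (0,3). Each pair (i,j) satisfies i < j and arr[i] > arr[j].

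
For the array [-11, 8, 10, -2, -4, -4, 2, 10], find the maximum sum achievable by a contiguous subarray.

Using Kadane's algorithm on [-11, 8, 10, -2, -4, -4, 2, 10]:

Scanning through the array:
Position 1 (value 8): max_ending_here = 8, max_so_far = 8
Position 2 (value 10): max_ending_here = 18, max_so_far = 18
Position 3 (value -2): max_ending_here = 16, max_so_far = 18
Position 4 (value -4): max_ending_here = 12, max_so_far = 18
Position 5 (value -4): max_ending_here = 8, max_so_far = 18
Position 6 (value 2): max_ending_here = 10, max_so_far = 18
Position 7 (value 10): max_ending_here = 20, max_so_far = 20

Maximum subarray: [8, 10, -2, -4, -4, 2, 10]
Maximum sum: 20

The maximum subarray is [8, 10, -2, -4, -4, 2, 10] with sum 20. This subarray runs from index 1 to index 7.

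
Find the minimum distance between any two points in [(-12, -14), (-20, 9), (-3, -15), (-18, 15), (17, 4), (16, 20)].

Computing all pairwise distances among 6 points:

d((-12, -14), (-20, 9)) = 24.3516
d((-12, -14), (-3, -15)) = 9.0554
d((-12, -14), (-18, 15)) = 29.6142
d((-12, -14), (17, 4)) = 34.1321
d((-12, -14), (16, 20)) = 44.0454
d((-20, 9), (-3, -15)) = 29.4109
d((-20, 9), (-18, 15)) = 6.3246 <-- minimum
d((-20, 9), (17, 4)) = 37.3363
d((-20, 9), (16, 20)) = 37.6431
d((-3, -15), (-18, 15)) = 33.541
d((-3, -15), (17, 4)) = 27.5862
d((-3, -15), (16, 20)) = 39.8246
d((-18, 15), (17, 4)) = 36.6879
d((-18, 15), (16, 20)) = 34.3657
d((17, 4), (16, 20)) = 16.0312

Closest pair: (-20, 9) and (-18, 15) with distance 6.3246

The closest pair is (-20, 9) and (-18, 15) with Euclidean distance 6.3246. For 6 points, brute-force pairwise comparison is shown above. For large n, the divide-and-conquer algorithm (sort by x, recurse on halves, check the dividing strip) achieves O(n log n).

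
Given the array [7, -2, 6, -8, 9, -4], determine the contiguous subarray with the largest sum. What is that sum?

Using Kadane's algorithm on [7, -2, 6, -8, 9, -4]:

Scanning through the array:
Position 1 (value -2): max_ending_here = 5, max_so_far = 7
Position 2 (value 6): max_ending_here = 11, max_so_far = 11
Position 3 (value -8): max_ending_here = 3, max_so_far = 11
Position 4 (value 9): max_ending_here = 12, max_so_far = 12
Position 5 (value -4): max_ending_here = 8, max_so_far = 12

Maximum subarray: [7, -2, 6, -8, 9]
Maximum sum: 12

The maximum subarray is [7, -2, 6, -8, 9] with sum 12. This subarray runs from index 0 to index 4.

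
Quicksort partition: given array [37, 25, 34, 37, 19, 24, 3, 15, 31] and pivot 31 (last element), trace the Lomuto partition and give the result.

Lomuto partition with pivot = 31:

Initial array: [37, 25, 34, 37, 19, 24, 3, 15, 31]

arr[0]=37 > 31: no swap
arr[1]=25 <= 31: swap with position 0, array becomes [25, 37, 34, 37, 19, 24, 3, 15, 31]
arr[2]=34 > 31: no swap
arr[3]=37 > 31: no swap
arr[4]=19 <= 31: swap with position 1, array becomes [25, 19, 34, 37, 37, 24, 3, 15, 31]
arr[5]=24 <= 31: swap with position 2, array becomes [25, 19, 24, 37, 37, 34, 3, 15, 31]
arr[6]=3 <= 31: swap with position 3, array becomes [25, 19, 24, 3, 37, 34, 37, 15, 31]
arr[7]=15 <= 31: swap with position 4, array becomes [25, 19, 24, 3, 15, 34, 37, 37, 31]

Place pivot at position 5: [25, 19, 24, 3, 15, 31, 37, 37, 34]
Pivot position: 5

After partitioning with pivot 31, the array becomes [25, 19, 24, 3, 15, 31, 37, 37, 34]. The pivot is placed at index 5. All elements to the left of the pivot are <= 31, and all elements to the right are > 31.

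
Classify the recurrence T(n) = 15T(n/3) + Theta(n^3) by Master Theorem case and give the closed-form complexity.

Master Theorem for T(n) = 15T(n/3) + O(n^3):

a = 15, b = 3, c = 3
log_b(a) = log_3(15) = 2.4650

Case 3: c = 3 > log_3(15) = 2.4650
T(n) = O(n^3) = O(n^3)

For T(n) = 15T(n/3) + O(n^3): log_3(15) = 2.4650. This is Case 3 of the Master Theorem (c > log_b(a), work dominated by root), giving O(n^3).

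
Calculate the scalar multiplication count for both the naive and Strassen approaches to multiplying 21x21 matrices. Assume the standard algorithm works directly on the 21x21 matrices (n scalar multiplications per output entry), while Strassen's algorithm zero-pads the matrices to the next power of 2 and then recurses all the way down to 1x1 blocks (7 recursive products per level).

Matrix multiplication for 21x21 matrices:

Strassen's algorithm requires power-of-2 dimensions. Pad 21x21 to 32x32 (next power of 2).

Standard algorithm: 21^3 = 9261 multiplications
Strassen's algorithm: 7^(log2(32)) = 7^5 = 16807 multiplications
Difference: 9261 - 16807 = -7546 (Strassen uses MORE here due to padding overhead — for small or just-over-power-of-2 n, padding can outweigh the per-level savings)

Standard: 9261 multiplications (21^3). Strassen: 16807 multiplications (7^5, after padding to 32x32). Strassen reduces 8 recursive multiplications to 7 at each level.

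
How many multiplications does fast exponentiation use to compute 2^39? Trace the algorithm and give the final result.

Computing 2^39 by squaring (build up from 2^1; each line after the first costs one multiplication):

2^1 = 2
2^2 = (2^1)^2 = 2^2 = 4
2^4 = (2^2)^2 = 4^2 = 16
2^8 = (2^4)^2 = 16^2 = 256
2^9 = 2 * 2^8 = 2 * 256 = 512
2^18 = (2^9)^2 = 512^2 = 262144
2^19 = 2 * 2^18 = 2 * 262144 = 524288
2^38 = (2^19)^2 = 524288^2 = 274877906944
2^39 = 2 * 2^38 = 2 * 274877906944 = 549755813888

Result: 549755813888
Multiplications needed: 8 (8 lines after 2^1)

2^39 = 549755813888. Using exponentiation by squaring, this requires 8 multiplications. The key idea: if the exponent is even, square the half-power; if odd, multiply by the base once.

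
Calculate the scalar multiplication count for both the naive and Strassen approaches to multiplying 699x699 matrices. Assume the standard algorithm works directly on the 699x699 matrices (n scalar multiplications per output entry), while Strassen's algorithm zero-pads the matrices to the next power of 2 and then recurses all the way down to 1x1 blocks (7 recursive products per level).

Matrix multiplication for 699x699 matrices:

Strassen's algorithm requires power-of-2 dimensions. Pad 699x699 to 1024x1024 (next power of 2).

Standard algorithm: 699^3 = 341532099 multiplications
Strassen's algorithm: 7^(log2(1024)) = 7^10 = 282475249 multiplications
Savings: 341532099 - 282475249 = 59056850 multiplications

Standard: 341532099 multiplications (699^3). Strassen: 282475249 multiplications (7^10, after padding to 1024x1024). Strassen reduces 8 recursive multiplications to 7 at each level.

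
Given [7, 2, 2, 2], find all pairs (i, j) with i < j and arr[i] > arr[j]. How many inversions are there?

Finding inversions in [7, 2, 2, 2]:

(0, 1): arr[0]=7 > arr[1]=2
(0, 2): arr[0]=7 > arr[2]=2
(0, 3): arr[0]=7 > arr[3]=2

Total inversions: 3

The array has 3 inversion(s): (0,1), (0,2), (0,3). Each pair (i,j) satisfies i < j and arr[i] > arr[j].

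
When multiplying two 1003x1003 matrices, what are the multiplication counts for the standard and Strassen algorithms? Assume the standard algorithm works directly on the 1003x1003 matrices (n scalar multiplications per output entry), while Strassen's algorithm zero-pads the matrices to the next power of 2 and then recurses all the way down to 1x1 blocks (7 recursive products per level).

Matrix multiplication for 1003x1003 matrices:

Strassen's algorithm requires power-of-2 dimensions. Pad 1003x1003 to 1024x1024 (next power of 2).

Standard algorithm: 1003^3 = 1009027027 multiplications
Strassen's algorithm: 7^(log2(1024)) = 7^10 = 282475249 multiplications
Savings: 1009027027 - 282475249 = 726551778 multiplications

Standard: 1009027027 multiplications (1003^3). Strassen: 282475249 multiplications (7^10, after padding to 1024x1024). Strassen reduces 8 recursive multiplications to 7 at each level.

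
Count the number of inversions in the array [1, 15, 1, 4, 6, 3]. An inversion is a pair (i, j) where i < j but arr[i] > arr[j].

Finding inversions in [1, 15, 1, 4, 6, 3]:

(1, 2): arr[1]=15 > arr[2]=1
(1, 3): arr[1]=15 > arr[3]=4
(1, 4): arr[1]=15 > arr[4]=6
(1, 5): arr[1]=15 > arr[5]=3
(3, 5): arr[3]=4 > arr[5]=3
(4, 5): arr[4]=6 > arr[5]=3

Total inversions: 6

The array has 6 inversion(s): (1,2), (1,3), (1,4), (1,5), (3,5), (4,5). Each pair (i,j) satisfies i < j and arr[i] > arr[j].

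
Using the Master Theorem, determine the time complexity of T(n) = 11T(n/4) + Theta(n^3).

Master Theorem for T(n) = 11T(n/4) + O(n^3):

a = 11, b = 4, c = 3
log_b(a) = log_4(11) = 1.7297

Case 3: c = 3 > log_4(11) = 1.7297
T(n) = O(n^3) = O(n^3)

For T(n) = 11T(n/4) + O(n^3): log_4(11) = 1.7297. This is Case 3 of the Master Theorem (c > log_b(a), work dominated by root), giving O(n^3).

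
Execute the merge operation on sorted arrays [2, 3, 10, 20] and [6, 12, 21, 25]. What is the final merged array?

Merging process:

Compare 2 vs 6: take 2 from left. Merged: [2]
Compare 3 vs 6: take 3 from left. Merged: [2, 3]
Compare 10 vs 6: take 6 from right. Merged: [2, 3, 6]
Compare 10 vs 12: take 10 from left. Merged: [2, 3, 6, 10]
Compare 20 vs 12: take 12 from right. Merged: [2, 3, 6, 10, 12]
Compare 20 vs 21: take 20 from left. Merged: [2, 3, 6, 10, 12, 20]
Append remaining from right: [21, 25]. Merged: [2, 3, 6, 10, 12, 20, 21, 25]

Final merged array: [2, 3, 6, 10, 12, 20, 21, 25]
Total comparisons: 6

The merged array is [2, 3, 6, 10, 12, 20, 21, 25], requiring 6 comparisons. The merge step runs in O(n) time where n is the total number of elements.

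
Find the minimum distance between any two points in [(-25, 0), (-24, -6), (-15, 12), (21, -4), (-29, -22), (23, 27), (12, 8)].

Computing all pairwise distances among 7 points:

d((-25, 0), (-24, -6)) = 6.0828 <-- minimum
d((-25, 0), (-15, 12)) = 15.6205
d((-25, 0), (21, -4)) = 46.1736
d((-25, 0), (-29, -22)) = 22.3607
d((-25, 0), (23, 27)) = 55.0727
d((-25, 0), (12, 8)) = 37.855
d((-24, -6), (-15, 12)) = 20.1246
d((-24, -6), (21, -4)) = 45.0444
d((-24, -6), (-29, -22)) = 16.7631
d((-24, -6), (23, 27)) = 57.4282
d((-24, -6), (12, 8)) = 38.6264
d((-15, 12), (21, -4)) = 39.3954
d((-15, 12), (-29, -22)) = 36.7696
d((-15, 12), (23, 27)) = 40.8534
d((-15, 12), (12, 8)) = 27.2947
d((21, -4), (-29, -22)) = 53.1413
d((21, -4), (23, 27)) = 31.0644
d((21, -4), (12, 8)) = 15.0
d((-29, -22), (23, 27)) = 71.4493
d((-29, -22), (12, 8)) = 50.8035
d((23, 27), (12, 8)) = 21.9545

Closest pair: (-25, 0) and (-24, -6) with distance 6.0828

The closest pair is (-25, 0) and (-24, -6) with Euclidean distance 6.0828. For 7 points, brute-force pairwise comparison is shown above. For large n, the divide-and-conquer algorithm (sort by x, recurse on halves, check the dividing strip) achieves O(n log n).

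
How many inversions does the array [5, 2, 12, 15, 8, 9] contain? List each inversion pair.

Finding inversions in [5, 2, 12, 15, 8, 9]:

(0, 1): arr[0]=5 > arr[1]=2
(2, 4): arr[2]=12 > arr[4]=8
(2, 5): arr[2]=12 > arr[5]=9
(3, 4): arr[3]=15 > arr[4]=8
(3, 5): arr[3]=15 > arr[5]=9

Total inversions: 5

The array has 5 inversion(s): (0,1), (2,4), (2,5), (3,4), (3,5). Each pair (i,j) satisfies i < j and arr[i] > arr[j].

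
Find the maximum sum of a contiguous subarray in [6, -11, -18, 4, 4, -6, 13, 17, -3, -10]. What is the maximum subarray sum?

Using Kadane's algorithm on [6, -11, -18, 4, 4, -6, 13, 17, -3, -10]:

Scanning through the array:
Position 1 (value -11): max_ending_here = -5, max_so_far = 6
Position 2 (value -18): max_ending_here = -18, max_so_far = 6
Position 3 (value 4): max_ending_here = 4, max_so_far = 6
Position 4 (value 4): max_ending_here = 8, max_so_far = 8
Position 5 (value -6): max_ending_here = 2, max_so_far = 8
Position 6 (value 13): max_ending_here = 15, max_so_far = 15
Position 7 (value 17): max_ending_here = 32, max_so_far = 32
Position 8 (value -3): max_ending_here = 29, max_so_far = 32
Position 9 (value -10): max_ending_here = 19, max_so_far = 32

Maximum subarray: [4, 4, -6, 13, 17]
Maximum sum: 32

The maximum subarray is [4, 4, -6, 13, 17] with sum 32. This subarray runs from index 3 to index 7.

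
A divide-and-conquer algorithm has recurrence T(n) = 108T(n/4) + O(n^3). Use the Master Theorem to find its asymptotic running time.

Master Theorem for T(n) = 108T(n/4) + O(n^3):

a = 108, b = 4, c = 3
log_b(a) = log_4(108) = 3.3774

Case 1: c = 3 < log_4(108) = 3.3774
T(n) = O(n^(log_4 108))

For T(n) = 108T(n/4) + O(n^3): log_4(108) = 3.3774. This is Case 1 of the Master Theorem (c < log_b(a), work dominated by leaves), giving O(n^(log_4 108)).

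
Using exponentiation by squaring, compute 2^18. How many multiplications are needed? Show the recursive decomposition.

Computing 2^18 by squaring (build up from 2^1; each line after the first costs one multiplication):

2^1 = 2
2^2 = (2^1)^2 = 2^2 = 4
2^4 = (2^2)^2 = 4^2 = 16
2^8 = (2^4)^2 = 16^2 = 256
2^9 = 2 * 2^8 = 2 * 256 = 512
2^18 = (2^9)^2 = 512^2 = 262144

Result: 262144
Multiplications needed: 5 (5 lines after 2^1)

2^18 = 262144. Using exponentiation by squaring, this requires 5 multiplications. The key idea: if the exponent is even, square the half-power; if odd, multiply by the base once.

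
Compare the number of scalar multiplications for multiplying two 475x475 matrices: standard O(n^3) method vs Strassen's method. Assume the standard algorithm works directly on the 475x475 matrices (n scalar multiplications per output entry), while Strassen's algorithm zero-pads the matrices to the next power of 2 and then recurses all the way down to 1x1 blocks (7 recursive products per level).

Matrix multiplication for 475x475 matrices:

Strassen's algorithm requires power-of-2 dimensions. Pad 475x475 to 512x512 (next power of 2).

Standard algorithm: 475^3 = 107171875 multiplications
Strassen's algorithm: 7^(log2(512)) = 7^9 = 40353607 multiplications
Savings: 107171875 - 40353607 = 66818268 multiplications

Standard: 107171875 multiplications (475^3). Strassen: 40353607 multiplications (7^9, after padding to 512x512). Strassen reduces 8 recursive multiplications to 7 at each level.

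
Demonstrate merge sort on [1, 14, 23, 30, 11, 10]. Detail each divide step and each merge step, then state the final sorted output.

Merge sort trace:

Split: [1, 14, 23, 30, 11, 10] -> [1, 14, 23] and [30, 11, 10]
  Split: [1, 14, 23] -> [1] and [14, 23]
    Split: [14, 23] -> [14] and [23]
    Merge: [14] + [23] -> [14, 23]
  Merge: [1] + [14, 23] -> [1, 14, 23]
  Split: [30, 11, 10] -> [30] and [11, 10]
    Split: [11, 10] -> [11] and [10]
    Merge: [11] + [10] -> [10, 11]
  Merge: [30] + [10, 11] -> [10, 11, 30]
Merge: [1, 14, 23] + [10, 11, 30] -> [1, 10, 11, 14, 23, 30]

Final sorted array: [1, 10, 11, 14, 23, 30]

The merge sort proceeds by recursively splitting the array and merging sorted halves.
After all merges, the sorted array is [1, 10, 11, 14, 23, 30].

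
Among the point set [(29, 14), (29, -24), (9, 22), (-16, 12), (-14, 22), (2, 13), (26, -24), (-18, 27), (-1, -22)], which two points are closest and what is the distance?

Computing all pairwise distances among 9 points:

d((29, 14), (29, -24)) = 38.0
d((29, 14), (9, 22)) = 21.5407
d((29, 14), (-16, 12)) = 45.0444
d((29, 14), (-14, 22)) = 43.7379
d((29, 14), (2, 13)) = 27.0185
d((29, 14), (26, -24)) = 38.1182
d((29, 14), (-18, 27)) = 48.7647
d((29, 14), (-1, -22)) = 46.8615
d((29, -24), (9, 22)) = 50.1597
d((29, -24), (-16, 12)) = 57.6281
d((29, -24), (-14, 22)) = 62.9682
d((29, -24), (2, 13)) = 45.8039
d((29, -24), (26, -24)) = 3.0 <-- minimum
d((29, -24), (-18, 27)) = 69.3542
d((29, -24), (-1, -22)) = 30.0666
d((9, 22), (-16, 12)) = 26.9258
d((9, 22), (-14, 22)) = 23.0
d((9, 22), (2, 13)) = 11.4018
d((9, 22), (26, -24)) = 49.0408
d((9, 22), (-18, 27)) = 27.4591
d((9, 22), (-1, -22)) = 45.1221
d((-16, 12), (-14, 22)) = 10.198
d((-16, 12), (2, 13)) = 18.0278
d((-16, 12), (26, -24)) = 55.3173
d((-16, 12), (-18, 27)) = 15.1327
d((-16, 12), (-1, -22)) = 37.1618
d((-14, 22), (2, 13)) = 18.3576
d((-14, 22), (26, -24)) = 60.959
d((-14, 22), (-18, 27)) = 6.4031
d((-14, 22), (-1, -22)) = 45.8803
d((2, 13), (26, -24)) = 44.1022
d((2, 13), (-18, 27)) = 24.4131
d((2, 13), (-1, -22)) = 35.1283
d((26, -24), (-18, 27)) = 67.3573
d((26, -24), (-1, -22)) = 27.074
d((-18, 27), (-1, -22)) = 51.8652

Closest pair: (29, -24) and (26, -24) with distance 3.0

The closest pair is (29, -24) and (26, -24) with Euclidean distance 3.0. For 9 points, brute-force pairwise comparison is shown above. For large n, the divide-and-conquer algorithm (sort by x, recurse on halves, check the dividing strip) achieves O(n log n).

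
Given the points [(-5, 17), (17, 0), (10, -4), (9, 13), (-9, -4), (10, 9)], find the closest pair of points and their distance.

Computing all pairwise distances among 6 points:

d((-5, 17), (17, 0)) = 27.8029
d((-5, 17), (10, -4)) = 25.807
d((-5, 17), (9, 13)) = 14.5602
d((-5, 17), (-9, -4)) = 21.3776
d((-5, 17), (10, 9)) = 17.0
d((17, 0), (10, -4)) = 8.0623
d((17, 0), (9, 13)) = 15.2643
d((17, 0), (-9, -4)) = 26.3059
d((17, 0), (10, 9)) = 11.4018
d((10, -4), (9, 13)) = 17.0294
d((10, -4), (-9, -4)) = 19.0
d((10, -4), (10, 9)) = 13.0
d((9, 13), (-9, -4)) = 24.7588
d((9, 13), (10, 9)) = 4.1231 <-- minimum
d((-9, -4), (10, 9)) = 23.0217

Closest pair: (9, 13) and (10, 9) with distance 4.1231

The closest pair is (9, 13) and (10, 9) with Euclidean distance 4.1231. For 6 points, brute-force pairwise comparison is shown above. For large n, the divide-and-conquer algorithm (sort by x, recurse on halves, check the dividing strip) achieves O(n log n).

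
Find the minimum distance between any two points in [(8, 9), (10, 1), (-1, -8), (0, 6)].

Computing all pairwise distances among 4 points:

d((8, 9), (10, 1)) = 8.2462 <-- minimum
d((8, 9), (-1, -8)) = 19.2354
d((8, 9), (0, 6)) = 8.544
d((10, 1), (-1, -8)) = 14.2127
d((10, 1), (0, 6)) = 11.1803
d((-1, -8), (0, 6)) = 14.0357

Closest pair: (8, 9) and (10, 1) with distance 8.2462

The closest pair is (8, 9) and (10, 1) with Euclidean distance 8.2462. For 4 points, brute-force pairwise comparison is shown above. For large n, the divide-and-conquer algorithm (sort by x, recurse on halves, check the dividing strip) achieves O(n log n).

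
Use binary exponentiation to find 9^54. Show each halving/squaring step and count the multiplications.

Computing 9^54 by squaring (build up from 9^1; each line after the first costs one multiplication):

9^1 = 9
9^2 = (9^1)^2 = 9^2 = 81
9^3 = 9 * 9^2 = 9 * 81 = 729
9^6 = (9^3)^2 = 729^2 = 531441
9^12 = (9^6)^2 = 531441^2 = 282429536481
9^13 = 9 * 9^12 = 9 * 282429536481 = 2541865828329
9^26 = (9^13)^2 = 2541865828329^2 = 6461081889226673298932241
9^27 = 9 * 9^26 = 9 * 6461081889226673298932241 = 58149737003040059690390169
9^54 = (9^27)^2 = 58149737003040059690390169^2 = 3381391913522726342930221472392241170198527451848561

Result: 3381391913522726342930221472392241170198527451848561
Multiplications needed: 8 (8 lines after 9^1)

9^54 = 3381391913522726342930221472392241170198527451848561. Using exponentiation by squaring, this requires 8 multiplications. The key idea: if the exponent is even, square the half-power; if odd, multiply by the base once.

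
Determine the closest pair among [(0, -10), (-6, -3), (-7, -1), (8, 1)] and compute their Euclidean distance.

Computing all pairwise distances among 4 points:

d((0, -10), (-6, -3)) = 9.2195
d((0, -10), (-7, -1)) = 11.4018
d((0, -10), (8, 1)) = 13.6015
d((-6, -3), (-7, -1)) = 2.2361 <-- minimum
d((-6, -3), (8, 1)) = 14.5602
d((-7, -1), (8, 1)) = 15.1327

Closest pair: (-6, -3) and (-7, -1) with distance 2.2361

The closest pair is (-6, -3) and (-7, -1) with Euclidean distance 2.2361. For 4 points, brute-force pairwise comparison is shown above. For large n, the divide-and-conquer algorithm (sort by x, recurse on halves, check the dividing strip) achieves O(n log n).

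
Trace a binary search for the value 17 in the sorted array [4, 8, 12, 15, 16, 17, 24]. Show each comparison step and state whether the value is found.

Binary search for 17 in [4, 8, 12, 15, 16, 17, 24]:

lo=0, hi=6, mid=3, arr[mid]=15 -> 15 < 17, search right half
lo=4, hi=6, mid=5, arr[mid]=17 -> Found target at index 5!

Binary search finds 17 at index 5 after 2 comparisons. The search repeatedly halves the search space by comparing with the middle element.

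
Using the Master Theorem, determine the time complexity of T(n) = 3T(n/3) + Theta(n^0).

Master Theorem for T(n) = 3T(n/3) + O(n^0):

a = 3, b = 3, c = 0
log_b(a) = log_3(3) = 1.0000

Case 1: c = 0 < log_3(3) = 1.0000
T(n) = O(n^(log_3 3)) = O(n)

For T(n) = 3T(n/3) + O(n^0): log_3(3) = 1.0000. This is Case 1 of the Master Theorem (c < log_b(a), work dominated by leaves), giving O(n).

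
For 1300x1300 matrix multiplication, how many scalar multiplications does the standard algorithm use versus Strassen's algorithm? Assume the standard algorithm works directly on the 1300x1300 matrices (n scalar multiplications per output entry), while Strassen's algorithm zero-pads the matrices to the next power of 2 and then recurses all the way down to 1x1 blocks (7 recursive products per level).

Matrix multiplication for 1300x1300 matrices:

Strassen's algorithm requires power-of-2 dimensions. Pad 1300x1300 to 2048x2048 (next power of 2).

Standard algorithm: 1300^3 = 2197000000 multiplications
Strassen's algorithm: 7^(log2(2048)) = 7^11 = 1977326743 multiplications
Savings: 2197000000 - 1977326743 = 219673257 multiplications

Standard: 2197000000 multiplications (1300^3). Strassen: 1977326743 multiplications (7^11, after padding to 2048x2048). Strassen reduces 8 recursive multiplications to 7 at each level.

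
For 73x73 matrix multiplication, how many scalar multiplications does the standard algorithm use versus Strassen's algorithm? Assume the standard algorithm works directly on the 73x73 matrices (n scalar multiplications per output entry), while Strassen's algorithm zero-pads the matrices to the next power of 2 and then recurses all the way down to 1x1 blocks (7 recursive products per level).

Matrix multiplication for 73x73 matrices:

Strassen's algorithm requires power-of-2 dimensions. Pad 73x73 to 128x128 (next power of 2).

Standard algorithm: 73^3 = 389017 multiplications
Strassen's algorithm: 7^(log2(128)) = 7^7 = 823543 multiplications
Difference: 389017 - 823543 = -434526 (Strassen uses MORE here due to padding overhead — for small or just-over-power-of-2 n, padding can outweigh the per-level savings)

Standard: 389017 multiplications (73^3). Strassen: 823543 multiplications (7^7, after padding to 128x128). Strassen reduces 8 recursive multiplications to 7 at each level.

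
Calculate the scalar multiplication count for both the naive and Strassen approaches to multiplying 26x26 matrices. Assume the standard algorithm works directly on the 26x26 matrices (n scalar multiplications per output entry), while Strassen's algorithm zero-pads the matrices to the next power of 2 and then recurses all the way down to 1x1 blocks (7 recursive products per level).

Matrix multiplication for 26x26 matrices:

Strassen's algorithm requires power-of-2 dimensions. Pad 26x26 to 32x32 (next power of 2).

Standard algorithm: 26^3 = 17576 multiplications
Strassen's algorithm: 7^(log2(32)) = 7^5 = 16807 multiplications
Savings: 17576 - 16807 = 769 multiplications

Standard: 17576 multiplications (26^3). Strassen: 16807 multiplications (7^5, after padding to 32x32). Strassen reduces 8 recursive multiplications to 7 at each level.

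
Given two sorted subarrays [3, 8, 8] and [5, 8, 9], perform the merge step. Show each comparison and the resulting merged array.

Merging process:

Compare 3 vs 5: take 3 from left. Merged: [3]
Compare 8 vs 5: take 5 from right. Merged: [3, 5]
Compare 8 vs 8: take 8 from left. Merged: [3, 5, 8]
Compare 8 vs 8: take 8 from left. Merged: [3, 5, 8, 8]
Append remaining from right: [8, 9]. Merged: [3, 5, 8, 8, 8, 9]

Final merged array: [3, 5, 8, 8, 8, 9]
Total comparisons: 4

The merged array is [3, 5, 8, 8, 8, 9], requiring 4 comparisons. The merge step runs in O(n) time where n is the total number of elements.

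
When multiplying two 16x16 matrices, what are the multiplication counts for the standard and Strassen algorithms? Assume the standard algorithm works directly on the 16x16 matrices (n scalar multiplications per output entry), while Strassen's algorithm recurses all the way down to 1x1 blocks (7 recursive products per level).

Matrix multiplication for 16x16 matrices:

Standard algorithm: 16^3 = 4096 multiplications
Strassen's algorithm: 7^(log2(16)) = 7^4 = 2401 multiplications
Savings: 4096 - 2401 = 1695 multiplications

Standard: 4096 multiplications (16^3). Strassen: 2401 multiplications (7^4). Strassen reduces 8 recursive multiplications to 7 at each level.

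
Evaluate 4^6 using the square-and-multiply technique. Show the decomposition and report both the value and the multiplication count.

Computing 4^6 by squaring (build up from 4^1; each line after the first costs one multiplication):

4^1 = 4
4^2 = (4^1)^2 = 4^2 = 16
4^3 = 4 * 4^2 = 4 * 16 = 64
4^6 = (4^3)^2 = 64^2 = 4096

Result: 4096
Multiplications needed: 3 (3 lines after 4^1)

4^6 = 4096. Using exponentiation by squaring, this requires 3 multiplications. The key idea: if the exponent is even, square the half-power; if odd, multiply by the base once.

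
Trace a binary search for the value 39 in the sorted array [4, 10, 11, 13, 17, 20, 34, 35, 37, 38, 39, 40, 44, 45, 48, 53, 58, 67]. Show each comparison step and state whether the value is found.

Binary search for 39 in [4, 10, 11, 13, 17, 20, 34, 35, 37, 38, 39, 40, 44, 45, 48, 53, 58, 67]:

lo=0, hi=17, mid=8, arr[mid]=37 -> 37 < 39, search right half
lo=9, hi=17, mid=13, arr[mid]=45 -> 45 > 39, search left half
lo=9, hi=12, mid=10, arr[mid]=39 -> Found target at index 10!

Binary search finds 39 at index 10 after 3 comparisons. The search repeatedly halves the search space by comparing with the middle element.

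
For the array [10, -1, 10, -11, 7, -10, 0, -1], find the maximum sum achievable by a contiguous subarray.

Using Kadane's algorithm on [10, -1, 10, -11, 7, -10, 0, -1]:

Scanning through the array:
Position 1 (value -1): max_ending_here = 9, max_so_far = 10
Position 2 (value 10): max_ending_here = 19, max_so_far = 19
Position 3 (value -11): max_ending_here = 8, max_so_far = 19
Position 4 (value 7): max_ending_here = 15, max_so_far = 19
Position 5 (value -10): max_ending_here = 5, max_so_far = 19
Position 6 (value 0): max_ending_here = 5, max_so_far = 19
Position 7 (value -1): max_ending_here = 4, max_so_far = 19

Maximum subarray: [10, -1, 10]
Maximum sum: 19

The maximum subarray is [10, -1, 10] with sum 19. This subarray runs from index 0 to index 2.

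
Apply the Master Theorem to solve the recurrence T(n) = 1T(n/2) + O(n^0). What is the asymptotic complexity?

Master Theorem for T(n) = 1T(n/2) + O(n^0):

a = 1, b = 2, c = 0
log_b(a) = log_2(1) = 0.0000

Case 2: c = 0 = log_2(1) = 0.0000
T(n) = O(n^0 log n) = O(log n)

For T(n) = 1T(n/2) + O(n^0): log_2(1) = 0.0000. This is Case 2 of the Master Theorem (c = log_b(a), equal work at all levels), giving O(log n).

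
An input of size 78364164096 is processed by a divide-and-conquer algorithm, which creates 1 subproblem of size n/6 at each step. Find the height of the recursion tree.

For divide and conquer with division factor 6:

Problem sizes at each level:
Level 0: 78364164096
Level 1: 13060694016
Level 2: 2176782336
Level 3: 362797056
Level 4: 60466176
Level 5: 10077696
Level 6: 1679616
Level 7: 279936
Level 8: 46656
Level 9: 7776
Level 10: 1296
Level 11: 216
Level 12: 36
Level 13: 6
Level 14: 1

The root is level 0 and the size-1 base case is level 14 (the tree spans levels 0 through 14, i.e. 15 levels counting the root), so the depth is the number of divisions: log_6(78364164096) = 14

The recursion tree depth is log_6(78364164096) = 14. At each level, the problem size is divided by 6, so it takes 14 divisions to reduce to a base case of size 1. The algorithm makes 1 recursive call at each level.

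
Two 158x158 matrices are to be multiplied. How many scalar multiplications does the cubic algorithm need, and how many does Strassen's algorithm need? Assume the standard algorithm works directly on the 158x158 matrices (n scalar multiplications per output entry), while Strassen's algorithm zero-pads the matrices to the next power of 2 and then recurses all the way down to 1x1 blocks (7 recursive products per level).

Matrix multiplication for 158x158 matrices:

Strassen's algorithm requires power-of-2 dimensions. Pad 158x158 to 256x256 (next power of 2).

Standard algorithm: 158^3 = 3944312 multiplications
Strassen's algorithm: 7^(log2(256)) = 7^8 = 5764801 multiplications
Difference: 3944312 - 5764801 = -1820489 (Strassen uses MORE here due to padding overhead — for small or just-over-power-of-2 n, padding can outweigh the per-level savings)

Standard: 3944312 multiplications (158^3). Strassen: 5764801 multiplications (7^8, after padding to 256x256). Strassen reduces 8 recursive multiplications to 7 at each level.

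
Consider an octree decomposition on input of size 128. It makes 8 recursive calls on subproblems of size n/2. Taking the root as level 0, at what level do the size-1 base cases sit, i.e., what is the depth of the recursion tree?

For divide and conquer with division factor 2:

Problem sizes at each level:
Level 0: 128
Level 1: 64
Level 2: 32
Level 3: 16
Level 4: 8
Level 5: 4
Level 6: 2
Level 7: 1

The root is level 0 and the size-1 base case is level 7 (the tree spans levels 0 through 7, i.e. 8 levels counting the root), so the depth is the number of divisions: log_2(128) = 7

The recursion tree depth is log_2(128) = 7. At each level, the problem size is divided by 2, so it takes 7 divisions to reduce to a base case of size 1. The algorithm makes 8 recursive calls at each level.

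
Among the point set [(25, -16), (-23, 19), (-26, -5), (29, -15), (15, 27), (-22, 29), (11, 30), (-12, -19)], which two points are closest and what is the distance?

Computing all pairwise distances among 8 points:

d((25, -16), (-23, 19)) = 59.4054
d((25, -16), (-26, -5)) = 52.1728
d((25, -16), (29, -15)) = 4.1231 <-- minimum
d((25, -16), (15, 27)) = 44.1475
d((25, -16), (-22, 29)) = 65.0692
d((25, -16), (11, 30)) = 48.0833
d((25, -16), (-12, -19)) = 37.1214
d((-23, 19), (-26, -5)) = 24.1868
d((-23, 19), (29, -15)) = 62.1289
d((-23, 19), (15, 27)) = 38.833
d((-23, 19), (-22, 29)) = 10.0499
d((-23, 19), (11, 30)) = 35.7351
d((-23, 19), (-12, -19)) = 39.5601
d((-26, -5), (29, -15)) = 55.9017
d((-26, -5), (15, 27)) = 52.0096
d((-26, -5), (-22, 29)) = 34.2345
d((-26, -5), (11, 30)) = 50.9313
d((-26, -5), (-12, -19)) = 19.799
d((29, -15), (15, 27)) = 44.2719
d((29, -15), (-22, 29)) = 67.3573
d((29, -15), (11, 30)) = 48.4665
d((29, -15), (-12, -19)) = 41.1947
d((15, 27), (-22, 29)) = 37.054
d((15, 27), (11, 30)) = 5.0
d((15, 27), (-12, -19)) = 53.3385
d((-22, 29), (11, 30)) = 33.0151
d((-22, 29), (-12, -19)) = 49.0306
d((11, 30), (-12, -19)) = 54.1295

Closest pair: (25, -16) and (29, -15) with distance 4.1231

The closest pair is (25, -16) and (29, -15) with Euclidean distance 4.1231. For 8 points, brute-force pairwise comparison is shown above. For large n, the divide-and-conquer algorithm (sort by x, recurse on halves, check the dividing strip) achieves O(n log n).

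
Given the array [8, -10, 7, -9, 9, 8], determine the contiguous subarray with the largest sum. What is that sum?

Using Kadane's algorithm on [8, -10, 7, -9, 9, 8]:

Scanning through the array:
Position 1 (value -10): max_ending_here = -2, max_so_far = 8
Position 2 (value 7): max_ending_here = 7, max_so_far = 8
Position 3 (value -9): max_ending_here = -2, max_so_far = 8
Position 4 (value 9): max_ending_here = 9, max_so_far = 9
Position 5 (value 8): max_ending_here = 17, max_so_far = 17

Maximum subarray: [9, 8]
Maximum sum: 17

The maximum subarray is [9, 8] with sum 17. This subarray runs from index 4 to index 5.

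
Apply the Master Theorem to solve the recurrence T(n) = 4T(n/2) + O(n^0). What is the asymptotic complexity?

Master Theorem for T(n) = 4T(n/2) + O(n^0):

a = 4, b = 2, c = 0
log_b(a) = log_2(4) = 2.0000

Case 1: c = 0 < log_2(4) = 2.0000
T(n) = O(n^(log_2 4)) = O(n^2)

For T(n) = 4T(n/2) + O(n^0): log_2(4) = 2.0000. This is Case 1 of the Master Theorem (c < log_b(a), work dominated by leaves), giving O(n^2).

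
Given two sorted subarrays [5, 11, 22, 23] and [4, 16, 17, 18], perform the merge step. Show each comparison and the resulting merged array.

Merging process:

Compare 5 vs 4: take 4 from right. Merged: [4]
Compare 5 vs 16: take 5 from left. Merged: [4, 5]
Compare 11 vs 16: take 11 from left. Merged: [4, 5, 11]
Compare 22 vs 16: take 16 from right. Merged: [4, 5, 11, 16]
Compare 22 vs 17: take 17 from right. Merged: [4, 5, 11, 16, 17]
Compare 22 vs 18: take 18 from right. Merged: [4, 5, 11, 16, 17, 18]
Append remaining from left: [22, 23]. Merged: [4, 5, 11, 16, 17, 18, 22, 23]

Final merged array: [4, 5, 11, 16, 17, 18, 22, 23]
Total comparisons: 6

The merged array is [4, 5, 11, 16, 17, 18, 22, 23], requiring 6 comparisons. The merge step runs in O(n) time where n is the total number of elements.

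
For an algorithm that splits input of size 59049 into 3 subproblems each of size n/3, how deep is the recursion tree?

For divide and conquer with division factor 3:

Problem sizes at each level:
Level 0: 59049
Level 1: 19683
Level 2: 6561
Level 3: 2187
Level 4: 729
Level 5: 243
Level 6: 81
Level 7: 27
Level 8: 9
Level 9: 3
Level 10: 1

The root is level 0 and the size-1 base case is level 10 (the tree spans levels 0 through 10, i.e. 11 levels counting the root), so the depth is the number of divisions: log_3(59049) = 10

The recursion tree depth is log_3(59049) = 10. At each level, the problem size is divided by 3, so it takes 10 divisions to reduce to a base case of size 1. The algorithm makes 3 recursive calls at each level.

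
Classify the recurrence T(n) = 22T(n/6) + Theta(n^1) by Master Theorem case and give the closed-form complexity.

Master Theorem for T(n) = 22T(n/6) + O(n^1):

a = 22, b = 6, c = 1
log_b(a) = log_6(22) = 1.7251

Case 1: c = 1 < log_6(22) = 1.7251
T(n) = O(n^(log_6 22))

For T(n) = 22T(n/6) + O(n^1): log_6(22) = 1.7251. This is Case 1 of the Master Theorem (c < log_b(a), work dominated by leaves), giving O(n^(log_6 22)).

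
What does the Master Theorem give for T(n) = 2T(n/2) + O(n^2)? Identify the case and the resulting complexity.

Master Theorem for T(n) = 2T(n/2) + O(n^2):

a = 2, b = 2, c = 2
log_b(a) = log_2(2) = 1.0000

Case 3: c = 2 > log_2(2) = 1.0000
T(n) = O(n^2) = O(n^2)

For T(n) = 2T(n/2) + O(n^2): log_2(2) = 1.0000. This is Case 3 of the Master Theorem (c > log_b(a), work dominated by root), giving O(n^2).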